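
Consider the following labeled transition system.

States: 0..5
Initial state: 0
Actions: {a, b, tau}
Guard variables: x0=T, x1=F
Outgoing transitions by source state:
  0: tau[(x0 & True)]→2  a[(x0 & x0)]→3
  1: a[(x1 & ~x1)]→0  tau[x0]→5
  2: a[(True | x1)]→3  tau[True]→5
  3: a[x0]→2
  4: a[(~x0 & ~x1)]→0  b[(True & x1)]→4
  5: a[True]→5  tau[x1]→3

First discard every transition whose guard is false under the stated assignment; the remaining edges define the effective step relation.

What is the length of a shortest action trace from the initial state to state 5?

Answer: 2

Trace:
Layered search for 5:
  depth 0: {0}
  depth 1: {2,3}
  depth 2: {5}
5 enters at depth 2; path tau·tau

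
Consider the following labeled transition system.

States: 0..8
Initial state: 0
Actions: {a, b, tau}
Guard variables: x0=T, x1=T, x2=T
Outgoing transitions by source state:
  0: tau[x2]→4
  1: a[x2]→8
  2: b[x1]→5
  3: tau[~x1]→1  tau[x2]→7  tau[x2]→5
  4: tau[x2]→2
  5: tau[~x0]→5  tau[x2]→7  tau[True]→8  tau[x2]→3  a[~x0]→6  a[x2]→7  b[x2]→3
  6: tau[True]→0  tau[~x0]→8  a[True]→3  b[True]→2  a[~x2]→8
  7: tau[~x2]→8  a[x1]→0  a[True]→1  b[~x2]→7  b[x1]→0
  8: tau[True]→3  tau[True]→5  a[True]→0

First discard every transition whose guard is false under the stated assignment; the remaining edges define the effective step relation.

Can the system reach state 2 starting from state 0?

Answer: REACHABLE

Trace:
Guard filter leaves 20 enabled edge(s).
depth 0: {0}
depth 1: {4}  cumulative {0,4}
depth 2: {2}  cumulative {0,2,4}
depth 3: {5}  cumulative {0,2,4,5}
depth 4: {3,7,8}  cumulative {0,2,3,4,5,7,8}
depth 5: {1}  cumulative {0,1,2,3,4,5,7,8}
Reachable = {0,1,2,3,4,5,7,8}
Path to 2: tau·tau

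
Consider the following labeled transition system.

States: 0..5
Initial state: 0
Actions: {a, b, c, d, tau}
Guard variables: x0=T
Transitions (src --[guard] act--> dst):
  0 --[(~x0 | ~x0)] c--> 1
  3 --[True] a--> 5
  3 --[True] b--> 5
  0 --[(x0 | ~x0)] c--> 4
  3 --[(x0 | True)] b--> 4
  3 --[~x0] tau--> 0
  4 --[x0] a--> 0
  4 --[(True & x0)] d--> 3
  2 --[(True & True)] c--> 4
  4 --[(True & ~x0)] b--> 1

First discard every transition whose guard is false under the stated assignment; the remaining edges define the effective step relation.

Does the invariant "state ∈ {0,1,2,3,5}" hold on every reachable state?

Allowed set {0,1,2,3,5}
R = {0,3,4,5}
  0: ✓
  3: ✓
  4: ✗ unsafe
  5: ✓
witness against invariant: c → 4

Answer: INVARIANT VIOLATED at state 4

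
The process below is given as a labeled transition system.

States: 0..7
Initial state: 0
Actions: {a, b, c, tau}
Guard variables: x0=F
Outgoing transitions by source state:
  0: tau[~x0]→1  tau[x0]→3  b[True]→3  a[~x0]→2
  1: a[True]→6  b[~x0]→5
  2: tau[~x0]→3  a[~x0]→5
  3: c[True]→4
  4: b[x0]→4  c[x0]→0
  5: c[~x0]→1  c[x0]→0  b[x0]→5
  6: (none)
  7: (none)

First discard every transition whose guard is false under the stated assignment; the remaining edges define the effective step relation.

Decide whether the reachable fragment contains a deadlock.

Answer: DEADLOCK at state 4

Trace:
R = {0,1,2,3,4,5,6}
  0: a→2  b→3  tau→1  [3 out]
  1: a→6  b→5  [2 out]
  2: a→5  tau→3  [2 out]
  3: c→4  [1 out]
  4: ∅  [deadlock]
  5: c→1  [1 out]
  6: ∅  [deadlock]
trace reaching 4: b·c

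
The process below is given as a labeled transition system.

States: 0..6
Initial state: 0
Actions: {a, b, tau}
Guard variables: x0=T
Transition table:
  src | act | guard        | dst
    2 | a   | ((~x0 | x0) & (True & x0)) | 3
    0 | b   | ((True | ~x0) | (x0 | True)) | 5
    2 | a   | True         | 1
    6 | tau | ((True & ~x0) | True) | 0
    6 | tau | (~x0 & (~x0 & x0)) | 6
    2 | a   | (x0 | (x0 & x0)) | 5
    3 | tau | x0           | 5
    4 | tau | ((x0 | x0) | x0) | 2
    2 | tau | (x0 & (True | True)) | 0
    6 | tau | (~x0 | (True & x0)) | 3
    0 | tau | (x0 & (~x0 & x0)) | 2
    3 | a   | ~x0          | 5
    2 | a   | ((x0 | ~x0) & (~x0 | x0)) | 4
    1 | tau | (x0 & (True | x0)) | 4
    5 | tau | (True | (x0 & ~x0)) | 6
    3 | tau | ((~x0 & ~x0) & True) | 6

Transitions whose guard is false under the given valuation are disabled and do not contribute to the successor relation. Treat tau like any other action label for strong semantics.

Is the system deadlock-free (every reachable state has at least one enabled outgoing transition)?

Answer: DEADLOCK-FREE

Analysis:
Reach set: {0,3,5,6}
  0: b→5  [1 out]
  3: tau→5  [1 out]
  5: tau→6  [1 out]
  6: tau→0  tau→3  [2 out]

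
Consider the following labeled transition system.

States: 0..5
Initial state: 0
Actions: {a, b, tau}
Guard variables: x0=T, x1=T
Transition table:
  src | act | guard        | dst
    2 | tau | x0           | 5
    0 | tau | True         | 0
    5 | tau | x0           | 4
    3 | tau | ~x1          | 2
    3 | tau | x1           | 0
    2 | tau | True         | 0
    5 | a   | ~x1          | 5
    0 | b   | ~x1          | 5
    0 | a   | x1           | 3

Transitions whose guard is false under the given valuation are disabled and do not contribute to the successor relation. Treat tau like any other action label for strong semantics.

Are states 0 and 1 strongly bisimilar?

Compute ~ classes (split until stable):
  P[0] = {{0,1,2,3,4,5}}
  P[1] = {{0},{1,4},{2,3,5}}
  P[2] = {{0},{1,4},{2},{3},{5}}
Fixed point at round 3; 5 class(es).
[0]={0}  [1]={1,4}

Answer: NOT BISIMILAR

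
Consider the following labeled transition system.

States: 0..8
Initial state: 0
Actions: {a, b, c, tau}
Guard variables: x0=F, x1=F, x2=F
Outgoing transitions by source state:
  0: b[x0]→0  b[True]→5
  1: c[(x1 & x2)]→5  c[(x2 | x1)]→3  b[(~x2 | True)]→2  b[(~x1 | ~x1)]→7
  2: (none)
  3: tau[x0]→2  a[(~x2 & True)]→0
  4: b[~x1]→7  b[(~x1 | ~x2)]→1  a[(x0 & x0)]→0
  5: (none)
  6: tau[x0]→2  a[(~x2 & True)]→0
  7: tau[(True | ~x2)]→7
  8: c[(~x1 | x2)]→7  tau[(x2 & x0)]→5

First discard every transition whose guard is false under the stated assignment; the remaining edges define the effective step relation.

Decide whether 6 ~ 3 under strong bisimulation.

Answer: BISIMILAR

Analysis:
Compute ~ classes (split until stable):
  P[0] = {{0,1,2,3,4,5,6,7,8}}
  P[1] = {{0,1,4},{2,5},{3,6},{7},{8}}
  P[2] = {{0},{1},{2,5},{3,6},{4},{7},{8}}
Fixed point at round 3; 7 class(es).
class of 6: {3,6}; class of 3: {3,6}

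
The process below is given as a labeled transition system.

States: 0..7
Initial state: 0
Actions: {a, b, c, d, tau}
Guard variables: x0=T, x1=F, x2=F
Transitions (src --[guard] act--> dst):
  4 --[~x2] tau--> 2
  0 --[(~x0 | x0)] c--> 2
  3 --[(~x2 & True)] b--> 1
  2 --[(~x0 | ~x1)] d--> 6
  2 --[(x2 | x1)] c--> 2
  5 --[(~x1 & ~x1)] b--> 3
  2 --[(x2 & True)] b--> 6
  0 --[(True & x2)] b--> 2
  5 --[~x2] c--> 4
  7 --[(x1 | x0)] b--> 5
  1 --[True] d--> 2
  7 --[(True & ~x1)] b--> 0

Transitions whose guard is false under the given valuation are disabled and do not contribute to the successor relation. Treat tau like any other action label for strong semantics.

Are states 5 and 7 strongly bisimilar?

Compute ~ classes (split until stable):
  P[0] = {{0,1,2,3,4,5,6,7}}
  P[1] = {{0},{1,2},{3,7},{4},{5},{6}}
  P[2] = {{0},{1},{2},{3},{4},{5},{6},{7}}
stable after 3 split(s): 8 block(s)
5∈{5}, 7∈{7}

Answer: NOT BISIMILAR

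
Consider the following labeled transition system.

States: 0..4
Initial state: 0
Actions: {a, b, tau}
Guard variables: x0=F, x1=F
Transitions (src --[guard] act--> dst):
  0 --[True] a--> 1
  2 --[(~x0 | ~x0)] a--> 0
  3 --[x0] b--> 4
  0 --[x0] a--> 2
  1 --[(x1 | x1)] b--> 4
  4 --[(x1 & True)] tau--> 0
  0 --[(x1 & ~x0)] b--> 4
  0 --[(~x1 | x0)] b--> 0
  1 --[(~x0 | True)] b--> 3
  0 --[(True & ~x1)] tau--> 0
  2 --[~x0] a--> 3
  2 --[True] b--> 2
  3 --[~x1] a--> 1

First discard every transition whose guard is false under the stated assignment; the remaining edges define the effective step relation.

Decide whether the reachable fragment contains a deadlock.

Answer: DEADLOCK-FREE

Working:
Reachable = {0,1,3}
  0: a→1  b→0  tau→0  [3 out]
  1: b→3  [1 out]
  3: a→1  [1 out]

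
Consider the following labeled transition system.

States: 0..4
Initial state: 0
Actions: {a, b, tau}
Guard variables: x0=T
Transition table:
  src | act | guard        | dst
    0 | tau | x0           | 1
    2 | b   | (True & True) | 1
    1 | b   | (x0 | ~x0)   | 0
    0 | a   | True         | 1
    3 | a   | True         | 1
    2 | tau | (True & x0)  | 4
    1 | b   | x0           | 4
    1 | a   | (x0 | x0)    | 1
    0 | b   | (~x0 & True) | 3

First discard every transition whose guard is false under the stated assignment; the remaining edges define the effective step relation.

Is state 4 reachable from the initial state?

Answer: REACHABLE

Analysis:
8 transition(s) survive guard evaluation.
depth 0: {0}
depth 1: {1}  total {0,1}
depth 2: {4}  total {0,1,4}
R = {0,1,4}
Path to 4: tau·b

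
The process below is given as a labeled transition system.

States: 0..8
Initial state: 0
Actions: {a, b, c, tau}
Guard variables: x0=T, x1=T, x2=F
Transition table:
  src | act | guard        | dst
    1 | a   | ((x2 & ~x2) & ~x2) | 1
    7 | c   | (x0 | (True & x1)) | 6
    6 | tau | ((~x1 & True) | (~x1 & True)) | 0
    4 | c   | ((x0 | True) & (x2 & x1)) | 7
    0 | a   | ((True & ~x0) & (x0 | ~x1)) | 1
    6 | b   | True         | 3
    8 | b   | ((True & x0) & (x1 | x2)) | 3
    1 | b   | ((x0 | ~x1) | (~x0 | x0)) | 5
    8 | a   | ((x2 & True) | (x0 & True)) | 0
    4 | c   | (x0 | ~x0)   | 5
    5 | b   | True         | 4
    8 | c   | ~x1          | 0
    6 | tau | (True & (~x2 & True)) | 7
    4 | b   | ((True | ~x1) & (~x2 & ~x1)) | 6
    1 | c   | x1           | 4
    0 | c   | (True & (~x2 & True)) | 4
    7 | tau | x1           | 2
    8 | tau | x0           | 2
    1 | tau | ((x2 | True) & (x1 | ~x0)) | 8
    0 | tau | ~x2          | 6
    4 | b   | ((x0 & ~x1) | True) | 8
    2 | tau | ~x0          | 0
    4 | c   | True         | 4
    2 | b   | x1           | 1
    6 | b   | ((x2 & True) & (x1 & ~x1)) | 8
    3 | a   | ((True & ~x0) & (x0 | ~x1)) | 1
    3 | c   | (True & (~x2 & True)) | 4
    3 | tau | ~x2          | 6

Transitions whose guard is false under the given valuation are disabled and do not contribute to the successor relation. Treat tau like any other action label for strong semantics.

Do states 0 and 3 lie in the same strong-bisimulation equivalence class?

Refine partition for ~:
  π0 = {{0,1,2,3,4,5,6,7,8}}
  π1 = {{0,3,7},{1},{2,5},{4},{6},{8}}
  π2 = {{0,3},{1},{2},{4},{5},{6},{7},{8}}
Fixed point at round 3; 8 class(es).
0∈{0,3}, 3∈{0,3}

Answer: BISIMILAR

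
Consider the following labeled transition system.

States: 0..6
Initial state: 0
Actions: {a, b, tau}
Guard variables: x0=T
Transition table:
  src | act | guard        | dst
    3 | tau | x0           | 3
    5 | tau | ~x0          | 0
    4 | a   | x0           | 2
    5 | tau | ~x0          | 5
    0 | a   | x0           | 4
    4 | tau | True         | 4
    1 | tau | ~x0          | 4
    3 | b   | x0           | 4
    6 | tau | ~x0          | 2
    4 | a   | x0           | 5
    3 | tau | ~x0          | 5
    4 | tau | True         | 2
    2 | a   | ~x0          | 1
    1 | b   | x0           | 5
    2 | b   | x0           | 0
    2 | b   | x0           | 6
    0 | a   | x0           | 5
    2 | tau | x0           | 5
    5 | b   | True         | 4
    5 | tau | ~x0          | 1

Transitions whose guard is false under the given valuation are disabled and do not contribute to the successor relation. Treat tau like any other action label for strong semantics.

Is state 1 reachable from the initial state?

Answer: UNREACHABLE

Analysis:
After dropping false guards: 13 live edges.
Layer 0: {0}
Layer 1: {4,5}  cumulative {0,4,5}
Layer 2: {2}  cumulative {0,2,4,5}
Layer 3: {6}  cumulative {0,2,4,5,6}
Reach set: {0,2,4,5,6}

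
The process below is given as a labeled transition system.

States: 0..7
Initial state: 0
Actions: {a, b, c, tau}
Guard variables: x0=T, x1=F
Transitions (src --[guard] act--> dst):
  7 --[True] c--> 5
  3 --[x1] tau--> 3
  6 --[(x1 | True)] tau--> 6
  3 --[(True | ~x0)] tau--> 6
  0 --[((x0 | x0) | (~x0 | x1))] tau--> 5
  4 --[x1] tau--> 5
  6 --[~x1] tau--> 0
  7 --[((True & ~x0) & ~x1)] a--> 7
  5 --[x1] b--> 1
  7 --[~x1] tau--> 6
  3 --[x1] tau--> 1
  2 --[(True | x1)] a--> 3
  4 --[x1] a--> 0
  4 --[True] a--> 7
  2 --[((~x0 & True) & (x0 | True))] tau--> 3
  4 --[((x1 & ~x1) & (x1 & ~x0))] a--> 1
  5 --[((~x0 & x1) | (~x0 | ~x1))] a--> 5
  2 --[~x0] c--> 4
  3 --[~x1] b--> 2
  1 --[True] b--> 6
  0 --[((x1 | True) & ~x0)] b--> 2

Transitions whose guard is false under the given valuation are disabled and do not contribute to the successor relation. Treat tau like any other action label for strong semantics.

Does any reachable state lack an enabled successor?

Answer: DEADLOCK-FREE

Trace:
Reachable = {0,5}
  0: tau→5  [1 exit(s)]
  5: a→5  [1 exit(s)]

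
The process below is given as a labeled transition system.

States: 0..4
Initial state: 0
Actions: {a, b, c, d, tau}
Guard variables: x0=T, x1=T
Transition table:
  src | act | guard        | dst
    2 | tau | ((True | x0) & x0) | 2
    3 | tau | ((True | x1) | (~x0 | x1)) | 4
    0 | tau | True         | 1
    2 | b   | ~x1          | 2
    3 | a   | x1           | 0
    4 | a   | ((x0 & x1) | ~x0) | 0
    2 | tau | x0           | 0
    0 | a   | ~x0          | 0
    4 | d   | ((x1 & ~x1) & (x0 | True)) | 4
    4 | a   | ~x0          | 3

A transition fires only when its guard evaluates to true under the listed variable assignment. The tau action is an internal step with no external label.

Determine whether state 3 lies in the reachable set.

6 transition(s) survive guard evaluation.
Layer 0: {0}
Layer 1: {1}  now seen {0,1}
R = {0,1}

Answer: UNREACHABLE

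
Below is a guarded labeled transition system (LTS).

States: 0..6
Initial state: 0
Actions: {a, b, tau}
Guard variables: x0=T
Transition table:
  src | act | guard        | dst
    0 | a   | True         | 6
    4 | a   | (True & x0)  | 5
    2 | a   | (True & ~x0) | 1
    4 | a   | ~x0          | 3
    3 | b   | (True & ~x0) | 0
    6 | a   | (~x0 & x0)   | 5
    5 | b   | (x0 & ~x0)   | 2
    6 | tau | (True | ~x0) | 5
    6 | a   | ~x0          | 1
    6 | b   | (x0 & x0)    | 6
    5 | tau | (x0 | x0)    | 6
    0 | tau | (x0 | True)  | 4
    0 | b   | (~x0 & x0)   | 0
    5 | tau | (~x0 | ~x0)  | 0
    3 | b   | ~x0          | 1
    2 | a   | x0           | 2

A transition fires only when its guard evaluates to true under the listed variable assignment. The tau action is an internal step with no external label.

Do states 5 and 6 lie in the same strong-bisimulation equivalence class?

Answer: NOT BISIMILAR

Analysis:
Refine partition for ~:
  round 0: {{0,1,2,3,4,5,6}}
  round 1: {{0},{1,3},{2,4},{5},{6}}
  round 2: {{0},{1,3},{2},{4},{5},{6}}
Fixed point at round 3; 6 class(es).
class of 5: {5}; class of 6: {6}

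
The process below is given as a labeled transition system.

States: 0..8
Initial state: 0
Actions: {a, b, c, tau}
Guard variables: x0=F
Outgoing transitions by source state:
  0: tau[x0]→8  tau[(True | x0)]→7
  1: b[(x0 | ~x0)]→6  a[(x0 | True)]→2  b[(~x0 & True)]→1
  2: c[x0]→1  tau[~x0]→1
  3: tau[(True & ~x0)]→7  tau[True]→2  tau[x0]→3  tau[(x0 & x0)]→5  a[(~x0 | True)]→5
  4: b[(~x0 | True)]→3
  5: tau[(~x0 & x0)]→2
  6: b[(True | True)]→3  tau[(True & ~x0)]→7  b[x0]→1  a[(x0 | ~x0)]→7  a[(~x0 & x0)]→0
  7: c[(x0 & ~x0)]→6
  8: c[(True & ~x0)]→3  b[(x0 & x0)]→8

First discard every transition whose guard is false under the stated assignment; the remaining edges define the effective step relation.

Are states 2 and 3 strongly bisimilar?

Compute ~ classes (split until stable):
  round 0: {{0,1,2,3,4,5,6,7,8}}
  round 1: {{0,2},{1},{3},{4},{5,7},{6},{8}}
  round 2: {{0},{1},{2},{3},{4},{5,7},{6},{8}}
stable after 3 split(s): 8 block(s)
2∈{2}, 3∈{3}

Answer: NOT BISIMILAR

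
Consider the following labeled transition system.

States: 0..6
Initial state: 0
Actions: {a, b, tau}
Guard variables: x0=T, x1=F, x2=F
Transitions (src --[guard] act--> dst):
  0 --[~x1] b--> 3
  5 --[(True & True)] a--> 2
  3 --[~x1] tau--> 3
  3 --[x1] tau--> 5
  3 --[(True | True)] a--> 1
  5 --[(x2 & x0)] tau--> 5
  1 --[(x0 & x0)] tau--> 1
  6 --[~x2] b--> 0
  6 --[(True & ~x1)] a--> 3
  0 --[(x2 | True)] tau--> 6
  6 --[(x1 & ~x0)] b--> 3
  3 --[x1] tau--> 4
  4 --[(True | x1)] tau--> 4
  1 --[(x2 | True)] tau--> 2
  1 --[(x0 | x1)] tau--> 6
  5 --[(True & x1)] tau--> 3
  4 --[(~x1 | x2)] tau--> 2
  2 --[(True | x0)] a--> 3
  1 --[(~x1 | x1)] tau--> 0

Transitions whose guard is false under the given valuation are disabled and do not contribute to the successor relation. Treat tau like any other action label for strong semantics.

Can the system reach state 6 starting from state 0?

Guard filter leaves 14 enabled edge(s).
depth 0: {0}
depth 1: {3,6}  now seen {0,3,6}
depth 2: {1}  now seen {0,1,3,6}
depth 3: {2}  now seen {0,1,2,3,6}
Reachable = {0,1,2,3,6}
trace reaching 6: tau

Answer: REACHABLE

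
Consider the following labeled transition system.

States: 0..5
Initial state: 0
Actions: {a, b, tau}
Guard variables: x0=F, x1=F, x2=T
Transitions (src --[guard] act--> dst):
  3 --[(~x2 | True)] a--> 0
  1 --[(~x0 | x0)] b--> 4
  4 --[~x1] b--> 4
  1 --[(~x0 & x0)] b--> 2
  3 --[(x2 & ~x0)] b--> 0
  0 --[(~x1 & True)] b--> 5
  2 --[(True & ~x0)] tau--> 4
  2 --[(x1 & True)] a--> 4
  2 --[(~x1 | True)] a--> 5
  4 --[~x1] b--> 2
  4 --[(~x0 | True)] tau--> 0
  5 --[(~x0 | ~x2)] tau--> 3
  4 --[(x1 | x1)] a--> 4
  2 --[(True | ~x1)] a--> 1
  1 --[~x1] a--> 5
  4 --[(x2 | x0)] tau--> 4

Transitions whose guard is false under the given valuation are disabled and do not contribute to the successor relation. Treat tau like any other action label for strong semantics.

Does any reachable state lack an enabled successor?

Answer: DEADLOCK-FREE

Trace:
Reachable = {0,3,5}
  0: b→5  [1 out]
  3: a→0  b→0  [2 out]
  5: tau→3  [1 out]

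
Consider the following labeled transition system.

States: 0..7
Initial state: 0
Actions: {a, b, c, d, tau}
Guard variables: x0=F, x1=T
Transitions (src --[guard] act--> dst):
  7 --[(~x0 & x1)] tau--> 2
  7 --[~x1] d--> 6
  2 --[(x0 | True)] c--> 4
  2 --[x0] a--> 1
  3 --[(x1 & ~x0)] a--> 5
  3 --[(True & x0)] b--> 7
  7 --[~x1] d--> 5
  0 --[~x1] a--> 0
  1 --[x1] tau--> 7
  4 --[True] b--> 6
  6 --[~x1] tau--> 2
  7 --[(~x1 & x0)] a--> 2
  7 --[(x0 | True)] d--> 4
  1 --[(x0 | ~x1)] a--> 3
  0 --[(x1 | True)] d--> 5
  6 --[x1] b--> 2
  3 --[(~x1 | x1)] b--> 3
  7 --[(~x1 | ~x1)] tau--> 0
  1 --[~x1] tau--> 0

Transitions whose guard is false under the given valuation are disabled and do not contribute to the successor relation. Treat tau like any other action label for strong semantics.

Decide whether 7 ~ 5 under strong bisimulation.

Refine partition for ~:
  P[0] = {{0,1,2,3,4,5,6,7}}
  P[1] = {{0},{1},{2},{3},{4,6},{5},{7}}
  P[2] = {{0},{1},{2},{3},{4},{5},{6},{7}}
8 equivalence class(es) (converged in 3)
7∈{7}, 5∈{5}

Answer: NOT BISIMILAR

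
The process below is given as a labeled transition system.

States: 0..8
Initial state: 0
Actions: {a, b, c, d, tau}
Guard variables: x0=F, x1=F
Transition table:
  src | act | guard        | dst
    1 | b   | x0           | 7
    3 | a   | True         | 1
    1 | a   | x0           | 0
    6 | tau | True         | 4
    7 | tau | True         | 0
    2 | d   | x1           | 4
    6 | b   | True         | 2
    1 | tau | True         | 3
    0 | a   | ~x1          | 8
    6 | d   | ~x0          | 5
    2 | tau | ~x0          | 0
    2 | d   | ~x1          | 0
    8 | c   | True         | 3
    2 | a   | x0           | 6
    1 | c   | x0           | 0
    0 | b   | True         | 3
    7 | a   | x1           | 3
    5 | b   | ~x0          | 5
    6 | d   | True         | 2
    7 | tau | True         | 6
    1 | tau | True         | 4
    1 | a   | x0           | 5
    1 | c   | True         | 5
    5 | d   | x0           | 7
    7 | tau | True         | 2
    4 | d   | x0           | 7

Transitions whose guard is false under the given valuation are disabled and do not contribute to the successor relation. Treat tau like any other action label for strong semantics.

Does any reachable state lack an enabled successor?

Answer: DEADLOCK at state 4

Analysis:
Reachable = {0,1,3,4,5,8}
  0: a→8  b→3  [2 out]
  1: c→5  tau→3  tau→4  [3 out]
  3: a→1  [1 out]
  4: ∅  [deadlock]
  5: b→5  [1 out]
  8: c→3  [1 out]
witness 4: b·a·tau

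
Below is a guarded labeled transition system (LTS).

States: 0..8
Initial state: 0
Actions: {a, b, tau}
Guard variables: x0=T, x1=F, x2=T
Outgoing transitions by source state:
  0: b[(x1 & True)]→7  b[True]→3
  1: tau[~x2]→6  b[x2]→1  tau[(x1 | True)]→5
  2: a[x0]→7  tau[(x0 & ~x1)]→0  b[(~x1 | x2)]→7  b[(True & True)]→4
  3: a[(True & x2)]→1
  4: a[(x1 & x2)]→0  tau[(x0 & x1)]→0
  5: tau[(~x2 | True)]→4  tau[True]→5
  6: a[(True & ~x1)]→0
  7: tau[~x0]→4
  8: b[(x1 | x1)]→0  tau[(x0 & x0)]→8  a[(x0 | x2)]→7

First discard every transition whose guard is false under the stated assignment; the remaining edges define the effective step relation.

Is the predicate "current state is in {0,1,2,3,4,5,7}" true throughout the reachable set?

Allowed set {0,1,2,3,4,5,7}
Reach set: {0,1,3,4,5}
  0: safe
  1: safe
  3: safe
  4: safe
  5: safe

Answer: INVARIANT HOLDS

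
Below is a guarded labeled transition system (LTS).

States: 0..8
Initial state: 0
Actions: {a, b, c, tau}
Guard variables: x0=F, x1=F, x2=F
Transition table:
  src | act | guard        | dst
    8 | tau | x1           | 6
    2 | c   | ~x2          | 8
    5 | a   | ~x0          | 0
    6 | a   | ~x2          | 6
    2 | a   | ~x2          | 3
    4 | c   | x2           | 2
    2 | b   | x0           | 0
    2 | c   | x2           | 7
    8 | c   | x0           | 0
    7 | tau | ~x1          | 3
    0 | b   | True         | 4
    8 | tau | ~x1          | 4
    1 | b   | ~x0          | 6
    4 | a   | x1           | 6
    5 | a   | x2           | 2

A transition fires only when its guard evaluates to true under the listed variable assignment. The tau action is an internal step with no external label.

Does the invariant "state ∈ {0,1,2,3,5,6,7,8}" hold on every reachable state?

Answer: INVARIANT VIOLATED at state 4

Analysis:
Inv-set: {0,1,2,3,5,6,7,8}
R = {0,4}
  0: safe
  4: VIOLATES
reach 4 via b — violates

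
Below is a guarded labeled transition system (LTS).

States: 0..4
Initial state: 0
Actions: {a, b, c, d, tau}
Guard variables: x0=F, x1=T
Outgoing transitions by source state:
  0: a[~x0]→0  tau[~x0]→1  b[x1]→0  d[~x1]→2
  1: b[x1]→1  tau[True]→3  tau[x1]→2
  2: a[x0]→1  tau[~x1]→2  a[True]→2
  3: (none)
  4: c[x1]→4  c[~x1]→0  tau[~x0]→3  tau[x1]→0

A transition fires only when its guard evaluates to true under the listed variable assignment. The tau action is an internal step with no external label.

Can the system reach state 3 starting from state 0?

Answer: REACHABLE

Analysis:
10 transition(s) survive guard evaluation.
depth 0: {0}
depth 1: {1}  cumulative {0,1}
depth 2: {2,3}  cumulative {0,1,2,3}
Reachable = {0,1,2,3}
Path to 3: tau·tau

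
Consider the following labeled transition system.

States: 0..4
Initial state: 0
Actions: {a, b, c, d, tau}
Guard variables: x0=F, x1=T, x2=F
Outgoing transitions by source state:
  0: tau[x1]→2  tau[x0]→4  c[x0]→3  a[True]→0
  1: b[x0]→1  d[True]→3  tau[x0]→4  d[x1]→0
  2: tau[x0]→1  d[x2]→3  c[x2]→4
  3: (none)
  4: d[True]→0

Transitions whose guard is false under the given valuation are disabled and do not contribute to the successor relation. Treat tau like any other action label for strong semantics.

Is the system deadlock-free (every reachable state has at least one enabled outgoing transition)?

Answer: DEADLOCK at state 2

Trace:
Reachable = {0,2}
  0: a→0  tau→2  [deg 2]
  2: ∅  [STUCK]
witness 2: tau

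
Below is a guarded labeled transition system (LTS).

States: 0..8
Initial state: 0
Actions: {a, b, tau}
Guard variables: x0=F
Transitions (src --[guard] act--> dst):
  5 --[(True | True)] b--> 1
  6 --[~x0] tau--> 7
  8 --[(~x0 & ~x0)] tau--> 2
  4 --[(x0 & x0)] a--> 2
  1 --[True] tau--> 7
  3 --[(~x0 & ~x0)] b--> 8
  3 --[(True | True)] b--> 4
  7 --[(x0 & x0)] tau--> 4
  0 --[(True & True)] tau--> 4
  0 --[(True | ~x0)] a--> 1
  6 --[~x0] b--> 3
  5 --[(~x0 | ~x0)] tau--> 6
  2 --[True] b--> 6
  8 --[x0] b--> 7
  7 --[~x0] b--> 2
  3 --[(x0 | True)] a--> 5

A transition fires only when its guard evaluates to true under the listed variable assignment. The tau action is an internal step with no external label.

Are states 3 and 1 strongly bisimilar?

Refine partition for ~:
  π0 = {{0,1,2,3,4,5,6,7,8}}
  π1 = {{0},{1,8},{2,7},{3},{4},{5,6}}
  π2 = {{0},{1,8},{2},{3},{4},{5},{6},{7}}
  π3 = {{0},{1},{2},{3},{4},{5},{6},{7},{8}}
stable after 4 split(s): 9 block(s)
[3]={3}  [1]={1}

Answer: NOT BISIMILAR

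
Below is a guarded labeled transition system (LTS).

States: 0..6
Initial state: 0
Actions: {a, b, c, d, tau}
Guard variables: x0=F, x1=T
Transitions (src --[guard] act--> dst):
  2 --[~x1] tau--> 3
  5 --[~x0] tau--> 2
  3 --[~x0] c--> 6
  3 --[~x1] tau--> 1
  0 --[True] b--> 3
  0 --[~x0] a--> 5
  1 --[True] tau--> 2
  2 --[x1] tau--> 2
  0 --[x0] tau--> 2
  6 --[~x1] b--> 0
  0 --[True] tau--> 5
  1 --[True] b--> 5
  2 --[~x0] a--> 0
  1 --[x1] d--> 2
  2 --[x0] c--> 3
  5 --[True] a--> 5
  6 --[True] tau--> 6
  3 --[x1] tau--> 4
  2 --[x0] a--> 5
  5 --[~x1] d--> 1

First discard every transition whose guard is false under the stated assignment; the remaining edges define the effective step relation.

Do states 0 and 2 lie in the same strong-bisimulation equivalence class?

Answer: NOT BISIMILAR

Trace:
Refine partition for ~:
  round 0: {{0,1,2,3,4,5,6}}
  round 1: {{0},{1},{2,5},{3},{4},{6}}
  round 2: {{0},{1},{2},{3},{4},{5},{6}}
Fixed point at round 3; 7 class(es).
class of 0: {0}; class of 2: {2}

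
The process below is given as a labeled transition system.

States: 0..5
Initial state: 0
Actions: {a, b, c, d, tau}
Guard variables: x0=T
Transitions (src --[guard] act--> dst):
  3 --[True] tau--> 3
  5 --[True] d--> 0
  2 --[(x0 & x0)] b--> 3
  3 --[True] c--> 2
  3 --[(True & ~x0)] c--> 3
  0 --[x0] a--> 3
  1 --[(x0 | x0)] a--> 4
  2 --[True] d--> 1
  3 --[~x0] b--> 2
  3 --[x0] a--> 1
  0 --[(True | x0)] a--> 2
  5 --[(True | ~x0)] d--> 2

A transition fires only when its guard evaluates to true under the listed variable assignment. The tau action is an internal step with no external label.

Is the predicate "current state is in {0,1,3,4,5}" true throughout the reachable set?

Answer: INVARIANT VIOLATED at state 2

Trace:
Safe = {0,1,3,4,5}
R = {0,1,2,3,4}
  0: safe
  1: safe
  2: VIOLATES
  3: safe
  4: safe
counterexample path to 2: a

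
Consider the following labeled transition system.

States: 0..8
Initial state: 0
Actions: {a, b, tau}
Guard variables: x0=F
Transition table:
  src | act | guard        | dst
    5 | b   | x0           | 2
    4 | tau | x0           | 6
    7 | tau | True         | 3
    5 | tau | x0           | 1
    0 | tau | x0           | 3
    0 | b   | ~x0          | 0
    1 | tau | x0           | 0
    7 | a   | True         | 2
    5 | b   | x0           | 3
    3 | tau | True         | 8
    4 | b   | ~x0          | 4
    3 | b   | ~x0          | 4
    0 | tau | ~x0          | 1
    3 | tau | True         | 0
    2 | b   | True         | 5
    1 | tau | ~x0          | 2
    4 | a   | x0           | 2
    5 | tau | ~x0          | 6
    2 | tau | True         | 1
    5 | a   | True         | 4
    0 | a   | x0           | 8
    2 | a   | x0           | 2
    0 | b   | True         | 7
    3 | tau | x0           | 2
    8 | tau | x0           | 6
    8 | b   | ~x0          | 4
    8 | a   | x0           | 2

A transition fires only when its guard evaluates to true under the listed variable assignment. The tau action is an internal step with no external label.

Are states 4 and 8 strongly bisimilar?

Answer: BISIMILAR

Working:
Compute ~ classes (split until stable):
  P[0] = {{0,1,2,3,4,5,6,7,8}}
  P[1] = {{0,2,3},{1},{4,8},{5,7},{6}}
  P[2] = {{0},{1},{2},{3},{4,8},{5},{6},{7}}
8 equivalence class(es) (converged in 3)
[4]={4,8}  [8]={4,8}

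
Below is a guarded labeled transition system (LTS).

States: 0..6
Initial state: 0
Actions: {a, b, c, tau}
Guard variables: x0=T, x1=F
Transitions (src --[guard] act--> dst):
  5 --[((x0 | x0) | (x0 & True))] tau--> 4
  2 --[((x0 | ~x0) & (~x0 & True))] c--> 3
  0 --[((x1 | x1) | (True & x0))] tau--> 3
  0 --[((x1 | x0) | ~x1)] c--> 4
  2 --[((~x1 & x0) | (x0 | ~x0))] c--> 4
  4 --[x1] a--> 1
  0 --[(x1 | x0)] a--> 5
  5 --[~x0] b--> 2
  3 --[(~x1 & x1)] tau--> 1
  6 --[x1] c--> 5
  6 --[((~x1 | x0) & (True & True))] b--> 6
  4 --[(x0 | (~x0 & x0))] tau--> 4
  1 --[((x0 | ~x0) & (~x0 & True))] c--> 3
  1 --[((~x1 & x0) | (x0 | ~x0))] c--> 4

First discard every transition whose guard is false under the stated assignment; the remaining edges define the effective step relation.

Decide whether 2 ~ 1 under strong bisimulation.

Answer: BISIMILAR

Trace:
Compute ~ classes (split until stable):
  π0 = {{0,1,2,3,4,5,6}}
  π1 = {{0},{1,2},{3},{4,5},{6}}
Fixed point at round 2; 5 class(es).
class of 2: {1,2}; class of 1: {1,2}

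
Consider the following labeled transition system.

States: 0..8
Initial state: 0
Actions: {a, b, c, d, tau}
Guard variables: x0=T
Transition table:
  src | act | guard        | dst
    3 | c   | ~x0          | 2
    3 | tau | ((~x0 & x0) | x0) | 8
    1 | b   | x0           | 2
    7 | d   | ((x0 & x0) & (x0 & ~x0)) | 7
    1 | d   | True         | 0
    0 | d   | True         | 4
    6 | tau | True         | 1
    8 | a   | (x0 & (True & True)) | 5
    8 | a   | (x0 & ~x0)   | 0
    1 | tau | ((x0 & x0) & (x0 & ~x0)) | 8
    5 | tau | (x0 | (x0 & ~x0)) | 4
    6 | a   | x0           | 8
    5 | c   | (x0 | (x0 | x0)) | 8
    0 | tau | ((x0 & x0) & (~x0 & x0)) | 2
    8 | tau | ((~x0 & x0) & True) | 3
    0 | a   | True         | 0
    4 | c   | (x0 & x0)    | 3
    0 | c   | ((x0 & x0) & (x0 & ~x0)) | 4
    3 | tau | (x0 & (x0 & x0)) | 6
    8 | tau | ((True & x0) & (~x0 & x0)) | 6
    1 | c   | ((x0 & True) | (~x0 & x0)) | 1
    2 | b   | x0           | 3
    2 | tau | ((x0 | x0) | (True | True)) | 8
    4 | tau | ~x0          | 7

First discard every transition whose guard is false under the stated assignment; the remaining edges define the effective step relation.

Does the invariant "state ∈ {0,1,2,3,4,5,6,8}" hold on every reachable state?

Answer: INVARIANT HOLDS

Trace:
Safe = {0,1,2,3,4,5,6,8}
Reach set: {0,1,2,3,4,5,6,8}
  0: ok
  1: ok
  2: ok
  3: ok
  4: ok
  5: ok
  6: ok
  8: ok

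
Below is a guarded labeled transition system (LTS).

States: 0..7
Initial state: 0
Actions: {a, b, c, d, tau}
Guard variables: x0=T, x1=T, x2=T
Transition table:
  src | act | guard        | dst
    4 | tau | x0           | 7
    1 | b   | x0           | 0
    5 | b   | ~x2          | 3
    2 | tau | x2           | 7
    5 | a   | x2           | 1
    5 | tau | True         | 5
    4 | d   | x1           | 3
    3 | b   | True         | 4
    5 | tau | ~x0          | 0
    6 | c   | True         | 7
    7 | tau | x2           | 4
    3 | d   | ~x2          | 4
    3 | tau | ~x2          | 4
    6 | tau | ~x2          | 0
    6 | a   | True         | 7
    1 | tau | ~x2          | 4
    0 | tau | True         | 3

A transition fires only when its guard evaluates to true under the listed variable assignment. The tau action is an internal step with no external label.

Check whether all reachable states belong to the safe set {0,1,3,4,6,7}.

Allowed set {0,1,3,4,6,7}
Reachable = {0,3,4,7}
  0: ✓
  3: ✓
  4: ✓
  7: ✓

Answer: INVARIANT HOLDS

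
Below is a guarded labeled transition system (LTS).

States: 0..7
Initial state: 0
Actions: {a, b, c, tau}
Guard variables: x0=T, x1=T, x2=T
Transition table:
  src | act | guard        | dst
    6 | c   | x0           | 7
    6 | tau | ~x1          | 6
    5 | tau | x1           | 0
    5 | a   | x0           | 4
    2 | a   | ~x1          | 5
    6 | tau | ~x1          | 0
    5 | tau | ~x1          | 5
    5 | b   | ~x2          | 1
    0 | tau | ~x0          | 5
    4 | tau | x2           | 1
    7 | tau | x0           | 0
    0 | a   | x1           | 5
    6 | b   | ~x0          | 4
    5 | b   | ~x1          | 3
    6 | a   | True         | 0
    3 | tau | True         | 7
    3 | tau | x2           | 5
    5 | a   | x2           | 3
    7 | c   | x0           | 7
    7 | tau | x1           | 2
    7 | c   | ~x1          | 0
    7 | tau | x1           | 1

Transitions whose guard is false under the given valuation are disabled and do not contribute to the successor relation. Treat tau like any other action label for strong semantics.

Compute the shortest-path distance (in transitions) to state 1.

Layered search for 1:
  Layer 0: {0}
  Layer 1: {5}
  Layer 2: {3,4}
  Layer 3: {1,7}
depth(1)=3, e.g. a·a·tau

Answer: 3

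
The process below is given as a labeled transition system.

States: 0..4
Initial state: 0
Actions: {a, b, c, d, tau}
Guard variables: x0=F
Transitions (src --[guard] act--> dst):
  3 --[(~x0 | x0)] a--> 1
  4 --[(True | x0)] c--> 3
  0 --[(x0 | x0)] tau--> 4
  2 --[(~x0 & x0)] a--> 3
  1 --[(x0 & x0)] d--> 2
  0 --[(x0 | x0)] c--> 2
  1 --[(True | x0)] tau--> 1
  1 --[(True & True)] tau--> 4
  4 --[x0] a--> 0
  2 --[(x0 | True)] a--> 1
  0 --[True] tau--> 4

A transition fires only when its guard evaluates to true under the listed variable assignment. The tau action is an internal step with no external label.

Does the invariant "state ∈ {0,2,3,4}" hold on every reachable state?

Answer: INVARIANT VIOLATED at state 1

Trace:
Allowed set {0,2,3,4}
Reach set: {0,1,3,4}
  0: safe
  1: outside
  3: safe
  4: safe
reach 1 via tau·c·a — violates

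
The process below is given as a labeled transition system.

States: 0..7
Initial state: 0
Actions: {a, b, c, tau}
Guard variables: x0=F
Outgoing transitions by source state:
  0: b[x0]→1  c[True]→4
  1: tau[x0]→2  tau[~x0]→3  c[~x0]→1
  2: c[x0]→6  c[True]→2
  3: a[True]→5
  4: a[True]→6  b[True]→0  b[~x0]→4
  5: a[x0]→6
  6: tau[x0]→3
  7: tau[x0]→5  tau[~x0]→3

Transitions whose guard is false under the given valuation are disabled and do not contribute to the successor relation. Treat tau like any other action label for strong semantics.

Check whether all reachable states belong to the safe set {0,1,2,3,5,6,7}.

Inv-set: {0,1,2,3,5,6,7}
R = {0,4,6}
  0: safe
  4: ✗ unsafe
  6: safe
counterexample path to 4: c

Answer: INVARIANT VIOLATED at state 4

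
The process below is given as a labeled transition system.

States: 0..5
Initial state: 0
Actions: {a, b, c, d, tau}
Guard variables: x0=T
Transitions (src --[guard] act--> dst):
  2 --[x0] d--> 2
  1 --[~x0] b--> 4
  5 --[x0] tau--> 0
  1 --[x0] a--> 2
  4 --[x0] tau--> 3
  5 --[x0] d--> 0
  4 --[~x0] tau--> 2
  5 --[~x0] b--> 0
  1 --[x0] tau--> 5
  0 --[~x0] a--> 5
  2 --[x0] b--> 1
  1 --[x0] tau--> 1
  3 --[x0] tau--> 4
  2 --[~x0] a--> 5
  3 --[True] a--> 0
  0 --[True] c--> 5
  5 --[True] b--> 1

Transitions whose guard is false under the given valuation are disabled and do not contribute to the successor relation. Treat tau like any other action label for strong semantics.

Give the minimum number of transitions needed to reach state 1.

Answer: 2

Working:
BFS to 1:
  L0 = {0}
  L1 = {5}
  L2 = {1}
1 enters at depth 2; path c·b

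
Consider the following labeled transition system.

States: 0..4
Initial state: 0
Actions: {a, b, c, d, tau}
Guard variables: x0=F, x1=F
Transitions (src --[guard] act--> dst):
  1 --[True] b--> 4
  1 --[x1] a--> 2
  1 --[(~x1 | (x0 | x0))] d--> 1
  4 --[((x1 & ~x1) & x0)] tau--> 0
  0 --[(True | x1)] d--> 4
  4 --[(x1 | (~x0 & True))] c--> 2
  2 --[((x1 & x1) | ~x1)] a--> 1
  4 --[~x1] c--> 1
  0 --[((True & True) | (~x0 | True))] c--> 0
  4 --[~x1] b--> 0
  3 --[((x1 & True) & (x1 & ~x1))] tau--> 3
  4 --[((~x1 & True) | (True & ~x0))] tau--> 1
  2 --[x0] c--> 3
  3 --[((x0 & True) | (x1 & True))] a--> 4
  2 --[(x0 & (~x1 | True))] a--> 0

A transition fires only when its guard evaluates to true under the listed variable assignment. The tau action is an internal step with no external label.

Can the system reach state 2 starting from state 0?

Answer: REACHABLE

Trace:
9 transition(s) survive guard evaluation.
depth 0: {0}
depth 1: {4}  total {0,4}
depth 2: {1,2}  total {0,1,2,4}
Reachable = {0,1,2,4}
trace reaching 2: d·c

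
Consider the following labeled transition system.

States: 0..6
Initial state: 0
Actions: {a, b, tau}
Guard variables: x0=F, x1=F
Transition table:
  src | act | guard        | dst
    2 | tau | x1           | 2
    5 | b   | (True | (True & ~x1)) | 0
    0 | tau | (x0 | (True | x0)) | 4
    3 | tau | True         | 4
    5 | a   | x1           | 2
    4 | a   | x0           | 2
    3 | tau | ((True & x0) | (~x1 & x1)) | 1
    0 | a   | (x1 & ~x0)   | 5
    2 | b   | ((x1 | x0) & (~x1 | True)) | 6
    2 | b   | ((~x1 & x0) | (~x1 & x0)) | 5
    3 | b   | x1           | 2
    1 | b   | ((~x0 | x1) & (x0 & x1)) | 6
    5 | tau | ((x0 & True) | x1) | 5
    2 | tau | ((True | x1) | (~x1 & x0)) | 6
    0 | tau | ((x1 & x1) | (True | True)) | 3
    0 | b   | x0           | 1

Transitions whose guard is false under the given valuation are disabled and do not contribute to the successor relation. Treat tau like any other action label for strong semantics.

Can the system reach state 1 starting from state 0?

Answer: UNREACHABLE

Working:
Guard filter leaves 5 enabled edge(s).
L0 = {0}
L1 = {3,4}  now seen {0,3,4}
Reachable = {0,3,4}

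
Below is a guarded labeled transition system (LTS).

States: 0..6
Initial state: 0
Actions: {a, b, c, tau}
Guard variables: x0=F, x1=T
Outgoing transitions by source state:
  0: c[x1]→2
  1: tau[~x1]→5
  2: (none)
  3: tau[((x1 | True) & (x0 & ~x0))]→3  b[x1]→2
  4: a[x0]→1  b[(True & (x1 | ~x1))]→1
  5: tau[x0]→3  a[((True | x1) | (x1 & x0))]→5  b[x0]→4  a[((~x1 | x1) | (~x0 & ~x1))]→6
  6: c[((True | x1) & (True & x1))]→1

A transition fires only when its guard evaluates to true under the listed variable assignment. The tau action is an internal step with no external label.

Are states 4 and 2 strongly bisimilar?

Answer: NOT BISIMILAR

Trace:
Bisimulation quotient by refinement:
  π0 = {{0,1,2,3,4,5,6}}
  π1 = {{0,6},{1,2},{3,4},{5}}
stable after 2 split(s): 4 block(s)
4∈{3,4}, 2∈{1,2}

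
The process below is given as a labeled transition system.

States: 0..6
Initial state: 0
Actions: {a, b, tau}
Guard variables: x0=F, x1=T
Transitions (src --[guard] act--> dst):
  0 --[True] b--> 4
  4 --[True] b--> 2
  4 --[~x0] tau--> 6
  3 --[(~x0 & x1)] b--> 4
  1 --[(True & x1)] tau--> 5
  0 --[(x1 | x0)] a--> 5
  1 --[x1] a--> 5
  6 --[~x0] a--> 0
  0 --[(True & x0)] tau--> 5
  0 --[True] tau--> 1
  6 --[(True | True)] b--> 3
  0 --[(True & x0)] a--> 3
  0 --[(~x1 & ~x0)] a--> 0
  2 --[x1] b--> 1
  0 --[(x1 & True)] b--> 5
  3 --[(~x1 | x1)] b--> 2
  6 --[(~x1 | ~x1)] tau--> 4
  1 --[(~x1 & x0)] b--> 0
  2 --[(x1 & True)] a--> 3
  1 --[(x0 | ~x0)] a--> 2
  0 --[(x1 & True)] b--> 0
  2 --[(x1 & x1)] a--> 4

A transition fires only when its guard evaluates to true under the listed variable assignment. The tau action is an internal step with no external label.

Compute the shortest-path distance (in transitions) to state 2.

BFS to 2:
  depth 0: {0}
  depth 1: {1,4,5}
  depth 2: {2,6}
depth(2)=2, e.g. b·b

Answer: 2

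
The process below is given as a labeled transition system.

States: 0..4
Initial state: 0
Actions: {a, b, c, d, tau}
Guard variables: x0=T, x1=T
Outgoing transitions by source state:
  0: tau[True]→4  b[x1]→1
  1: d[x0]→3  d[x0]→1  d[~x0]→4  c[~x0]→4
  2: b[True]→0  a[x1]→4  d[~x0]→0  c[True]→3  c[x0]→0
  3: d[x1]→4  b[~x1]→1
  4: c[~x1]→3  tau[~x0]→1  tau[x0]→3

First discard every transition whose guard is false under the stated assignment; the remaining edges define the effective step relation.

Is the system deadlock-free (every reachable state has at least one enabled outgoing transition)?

R = {0,1,3,4}
  0: b→1  tau→4  [2 exit(s)]
  1: d→1  d→3  [2 exit(s)]
  3: d→4  [1 exit(s)]
  4: tau→3  [1 exit(s)]

Answer: DEADLOCK-FREE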